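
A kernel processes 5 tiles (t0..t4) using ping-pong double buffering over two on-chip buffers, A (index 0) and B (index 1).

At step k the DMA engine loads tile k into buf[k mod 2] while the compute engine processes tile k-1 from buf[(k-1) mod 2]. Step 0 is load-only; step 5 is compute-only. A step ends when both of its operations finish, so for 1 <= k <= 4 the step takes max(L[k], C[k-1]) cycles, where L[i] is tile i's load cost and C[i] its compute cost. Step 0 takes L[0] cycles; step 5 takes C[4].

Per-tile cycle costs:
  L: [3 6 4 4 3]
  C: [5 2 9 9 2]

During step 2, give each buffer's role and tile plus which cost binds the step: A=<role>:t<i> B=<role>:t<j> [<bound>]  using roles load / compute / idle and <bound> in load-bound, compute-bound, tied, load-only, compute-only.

k=0 load=t0/3c comp=- wait=3 total=3
k=1 load=t1/6c comp=t0/5c wait=6 total=9
k=2 load=t2/4c comp=t1/2c wait=4 total=13
k=3 load=t3/4c comp=t2/9c wait=9 total=22
k=4 load=t4/3c comp=t3/9c wait=9 total=31
k=5 load=- comp=t4/2c wait=2 total=33

step 2: A=load:t2 B=compute:t1 [load-bound]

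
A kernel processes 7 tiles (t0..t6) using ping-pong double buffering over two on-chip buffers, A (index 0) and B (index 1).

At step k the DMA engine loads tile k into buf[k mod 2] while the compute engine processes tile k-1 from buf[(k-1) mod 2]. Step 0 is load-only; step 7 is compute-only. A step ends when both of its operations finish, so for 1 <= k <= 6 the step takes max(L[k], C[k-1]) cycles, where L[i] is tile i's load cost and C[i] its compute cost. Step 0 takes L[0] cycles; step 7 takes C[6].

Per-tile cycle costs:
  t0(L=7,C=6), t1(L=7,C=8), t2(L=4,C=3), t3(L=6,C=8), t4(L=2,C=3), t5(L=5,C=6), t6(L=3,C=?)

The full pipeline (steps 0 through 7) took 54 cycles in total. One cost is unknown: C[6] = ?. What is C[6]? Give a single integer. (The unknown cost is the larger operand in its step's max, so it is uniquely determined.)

C[6] = 7

step 0 | dur = L[0]=7 = 7
step 1 | dur = max(L[1]=7, C[0]=6) = 7
step 2 | dur = max(L[2]=4, C[1]=8) = 8
step 3 | dur = max(L[3]=6, C[2]=3) = 6
step 4 | dur = max(L[4]=2, C[3]=8) = 8
step 5 | dur = max(L[5]=5, C[4]=3) = 5
step 6 | dur = max(L[6]=3, C[5]=6) = 6
step 7 | dur = C[6]=? = C[6]  (unknown; binding)
sum of known step durations = 47
dur[7] = total - known = 54 - 47 = 7
C[6] is the binding max in step 7, so C[6] = dur[7] = 7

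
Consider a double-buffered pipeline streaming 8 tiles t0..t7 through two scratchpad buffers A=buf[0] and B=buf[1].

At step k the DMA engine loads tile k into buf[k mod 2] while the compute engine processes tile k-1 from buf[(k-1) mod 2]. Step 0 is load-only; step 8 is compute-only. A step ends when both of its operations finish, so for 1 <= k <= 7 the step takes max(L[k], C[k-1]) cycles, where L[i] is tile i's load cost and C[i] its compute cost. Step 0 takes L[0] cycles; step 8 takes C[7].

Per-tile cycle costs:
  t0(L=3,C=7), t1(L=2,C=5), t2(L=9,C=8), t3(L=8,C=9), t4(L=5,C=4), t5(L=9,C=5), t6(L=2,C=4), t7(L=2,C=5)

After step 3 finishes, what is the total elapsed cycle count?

end_cycle[3] = 27

step 0: L[0]=3 → dur=3, Σ=3 | A=load:t0 B=idle [load-only]
step 1: L[1]=2 C[0]=7 → dur=7, Σ=10 | A=compute:t0 B=load:t1 [compute-bound]
step 2: L[2]=9 C[1]=5 → dur=9, Σ=19 | A=load:t2 B=compute:t1 [load-bound]
step 3: L[3]=8 C[2]=8 → dur=8, Σ=27 | A=compute:t2 B=load:t3 [tied]
step 4: L[4]=5 C[3]=9 → dur=9, Σ=36 | A=load:t4 B=compute:t3 [compute-bound]
step 5: L[5]=9 C[4]=4 → dur=9, Σ=45 | A=compute:t4 B=load:t5 [load-bound]
step 6: L[6]=2 C[5]=5 → dur=5, Σ=50 | A=load:t6 B=compute:t5 [compute-bound]
step 7: L[7]=2 C[6]=4 → dur=4, Σ=54 | A=compute:t6 B=load:t7 [compute-bound]
step 8: C[7]=5 → dur=5, Σ=59 | A=idle B=compute:t7 [compute-only]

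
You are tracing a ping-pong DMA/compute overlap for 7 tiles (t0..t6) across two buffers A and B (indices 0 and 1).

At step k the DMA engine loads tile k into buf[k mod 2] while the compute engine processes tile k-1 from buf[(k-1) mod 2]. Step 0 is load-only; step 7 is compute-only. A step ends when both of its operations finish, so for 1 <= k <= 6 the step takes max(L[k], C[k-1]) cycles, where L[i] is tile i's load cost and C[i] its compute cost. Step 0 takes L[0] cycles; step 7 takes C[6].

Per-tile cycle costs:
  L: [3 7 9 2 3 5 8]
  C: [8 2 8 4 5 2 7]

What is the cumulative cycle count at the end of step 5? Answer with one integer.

end_cycle[5] = 37

step 0: L[0]=3 → dur=3, Σ=3 | A=load:t0 B=idle [load-only]
step 1: L[1]=7 C[0]=8 → dur=8, Σ=11 | A=compute:t0 B=load:t1 [compute-bound]
step 2: L[2]=9 C[1]=2 → dur=9, Σ=20 | A=load:t2 B=compute:t1 [load-bound]
step 3: L[3]=2 C[2]=8 → dur=8, Σ=28 | A=compute:t2 B=load:t3 [compute-bound]
step 4: L[4]=3 C[3]=4 → dur=4, Σ=32 | A=load:t4 B=compute:t3 [compute-bound]
step 5: L[5]=5 C[4]=5 → dur=5, Σ=37 | A=compute:t4 B=load:t5 [tied]
step 6: L[6]=8 C[5]=2 → dur=8, Σ=45 | A=load:t6 B=compute:t5 [load-bound]
step 7: C[6]=7 → dur=7, Σ=52 | A=compute:t6 B=idle [compute-only]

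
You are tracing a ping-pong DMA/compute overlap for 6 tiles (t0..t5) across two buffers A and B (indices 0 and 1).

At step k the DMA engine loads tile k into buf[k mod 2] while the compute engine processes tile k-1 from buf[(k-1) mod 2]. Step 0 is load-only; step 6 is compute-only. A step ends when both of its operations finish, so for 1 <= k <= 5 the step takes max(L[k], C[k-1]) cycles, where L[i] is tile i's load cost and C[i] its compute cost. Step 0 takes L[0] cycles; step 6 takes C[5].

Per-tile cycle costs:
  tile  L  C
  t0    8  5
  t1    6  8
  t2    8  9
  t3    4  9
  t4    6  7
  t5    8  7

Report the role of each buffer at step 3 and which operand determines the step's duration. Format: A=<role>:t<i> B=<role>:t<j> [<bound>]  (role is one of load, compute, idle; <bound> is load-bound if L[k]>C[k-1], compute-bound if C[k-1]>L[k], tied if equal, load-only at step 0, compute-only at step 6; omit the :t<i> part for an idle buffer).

step 3: A=compute:t2 B=load:t3 [compute-bound]

step 0: L[0]=8 → dur=8, Σ=8 | A=load:t0 B=idle [load-only]
step 1: L[1]=6 C[0]=5 → dur=6, Σ=14 | A=compute:t0 B=load:t1 [load-bound]
step 2: L[2]=8 C[1]=8 → dur=8, Σ=22 | A=load:t2 B=compute:t1 [tied]
step 3: L[3]=4 C[2]=9 → dur=9, Σ=31 | A=compute:t2 B=load:t3 [compute-bound]
step 4: L[4]=6 C[3]=9 → dur=9, Σ=40 | A=load:t4 B=compute:t3 [compute-bound]
step 5: L[5]=8 C[4]=7 → dur=8, Σ=48 | A=compute:t4 B=load:t5 [load-bound]
step 6: C[5]=7 → dur=7, Σ=55 | A=idle B=compute:t5 [compute-only]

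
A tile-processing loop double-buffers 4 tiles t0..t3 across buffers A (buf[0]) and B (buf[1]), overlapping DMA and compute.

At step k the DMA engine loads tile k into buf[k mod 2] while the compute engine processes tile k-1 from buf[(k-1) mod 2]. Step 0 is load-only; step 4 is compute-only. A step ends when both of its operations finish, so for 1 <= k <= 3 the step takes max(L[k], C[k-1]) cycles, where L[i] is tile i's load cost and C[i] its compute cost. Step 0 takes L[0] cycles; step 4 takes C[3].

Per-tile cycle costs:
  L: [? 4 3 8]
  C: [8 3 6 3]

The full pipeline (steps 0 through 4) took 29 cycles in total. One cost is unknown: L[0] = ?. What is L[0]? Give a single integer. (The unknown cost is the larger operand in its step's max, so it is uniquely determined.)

step 0 → dur = L[0]=? = L[0]  (unknown; binding)
step 1 → dur = max(L[1]=4, C[0]=8) = 8
step 2 → dur = max(L[2]=3, C[1]=3) = 3
step 3 → dur = max(L[3]=8, C[2]=6) = 8
step 4 → dur = C[3]=3 = 3
sum of known step durations = 22
dur[0] = total - known = 29 - 22 = 7
L[0] is the binding max in step 0, so L[0] = dur[0] = 7

L[0] = 7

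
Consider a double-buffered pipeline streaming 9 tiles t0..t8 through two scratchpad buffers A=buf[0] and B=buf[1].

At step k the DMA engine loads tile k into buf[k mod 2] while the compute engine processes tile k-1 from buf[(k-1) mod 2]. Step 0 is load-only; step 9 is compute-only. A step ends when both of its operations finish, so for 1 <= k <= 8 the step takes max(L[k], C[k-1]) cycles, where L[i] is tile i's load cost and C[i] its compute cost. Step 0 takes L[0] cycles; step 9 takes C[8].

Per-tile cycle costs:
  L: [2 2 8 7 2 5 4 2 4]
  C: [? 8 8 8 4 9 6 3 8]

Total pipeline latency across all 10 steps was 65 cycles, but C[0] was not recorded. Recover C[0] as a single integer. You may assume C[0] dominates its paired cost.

step 0: dur = L[0]=2 = 2
step 1: dur = max(L[1]=2, C[0]=?) = C[0]  (unknown; binding)
step 2: dur = max(L[2]=8, C[1]=8) = 8
step 3: dur = max(L[3]=7, C[2]=8) = 8
step 4: dur = max(L[4]=2, C[3]=8) = 8
step 5: dur = max(L[5]=5, C[4]=4) = 5
step 6: dur = max(L[6]=4, C[5]=9) = 9
step 7: dur = max(L[7]=2, C[6]=6) = 6
step 8: dur = max(L[8]=4, C[7]=3) = 4
step 9: dur = C[8]=8 = 8
sum of known step durations = 58
dur[1] = total - known = 65 - 58 = 7
C[0] is the binding max in step 1, so C[0] = dur[1] = 7

C[0] = 7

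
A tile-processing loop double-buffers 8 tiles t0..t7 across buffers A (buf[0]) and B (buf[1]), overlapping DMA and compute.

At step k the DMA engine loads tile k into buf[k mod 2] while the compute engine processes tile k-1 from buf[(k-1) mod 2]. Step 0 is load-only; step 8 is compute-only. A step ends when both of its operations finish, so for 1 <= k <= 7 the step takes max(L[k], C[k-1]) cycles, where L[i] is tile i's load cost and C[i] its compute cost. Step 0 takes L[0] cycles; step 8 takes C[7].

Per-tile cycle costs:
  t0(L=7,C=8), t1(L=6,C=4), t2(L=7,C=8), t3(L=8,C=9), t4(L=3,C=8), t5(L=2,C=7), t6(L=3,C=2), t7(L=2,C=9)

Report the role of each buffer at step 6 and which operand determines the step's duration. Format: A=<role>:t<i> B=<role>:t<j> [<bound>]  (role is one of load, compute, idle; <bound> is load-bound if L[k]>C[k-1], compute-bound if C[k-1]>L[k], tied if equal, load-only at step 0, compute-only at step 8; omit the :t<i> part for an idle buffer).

step 6: A=load:t6 B=compute:t5 [compute-bound]

[0] DMA t0→A (7c) ∥ CU idle ⇒ 7c, clock 7
[1] DMA t1→B (6c) ∥ CU A:t0 (8c) ⇒ 8c, clock 15
[2] DMA t2→A (7c) ∥ CU B:t1 (4c) ⇒ 7c, clock 22
[3] DMA t3→B (8c) ∥ CU A:t2 (8c) ⇒ 8c, clock 30
[4] DMA t4→A (3c) ∥ CU B:t3 (9c) ⇒ 9c, clock 39
[5] DMA t5→B (2c) ∥ CU A:t4 (8c) ⇒ 8c, clock 47
[6] DMA t6→A (3c) ∥ CU B:t5 (7c) ⇒ 7c, clock 54
[7] DMA t7→B (2c) ∥ CU A:t6 (2c) ⇒ 2c, clock 56
[8] DMA idle ∥ CU B:t7 (9c) ⇒ 9c, clock 65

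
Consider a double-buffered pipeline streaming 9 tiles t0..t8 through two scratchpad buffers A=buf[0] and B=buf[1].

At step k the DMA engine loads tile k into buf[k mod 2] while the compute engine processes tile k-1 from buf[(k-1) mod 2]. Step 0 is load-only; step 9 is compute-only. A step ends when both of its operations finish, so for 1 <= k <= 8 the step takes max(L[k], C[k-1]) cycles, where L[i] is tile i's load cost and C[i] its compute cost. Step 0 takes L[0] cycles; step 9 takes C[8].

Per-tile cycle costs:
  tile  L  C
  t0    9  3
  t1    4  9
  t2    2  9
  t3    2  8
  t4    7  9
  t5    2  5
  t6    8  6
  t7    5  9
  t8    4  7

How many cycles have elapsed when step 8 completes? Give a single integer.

k=0 load=t0/9c comp=- wait=9 total=9
k=1 load=t1/4c comp=t0/3c wait=4 total=13
k=2 load=t2/2c comp=t1/9c wait=9 total=22
k=3 load=t3/2c comp=t2/9c wait=9 total=31
k=4 load=t4/7c comp=t3/8c wait=8 total=39
k=5 load=t5/2c comp=t4/9c wait=9 total=48
k=6 load=t6/8c comp=t5/5c wait=8 total=56
k=7 load=t7/5c comp=t6/6c wait=6 total=62
k=8 load=t8/4c comp=t7/9c wait=9 total=71
k=9 load=- comp=t8/7c wait=7 total=78

end_cycle[8] = 71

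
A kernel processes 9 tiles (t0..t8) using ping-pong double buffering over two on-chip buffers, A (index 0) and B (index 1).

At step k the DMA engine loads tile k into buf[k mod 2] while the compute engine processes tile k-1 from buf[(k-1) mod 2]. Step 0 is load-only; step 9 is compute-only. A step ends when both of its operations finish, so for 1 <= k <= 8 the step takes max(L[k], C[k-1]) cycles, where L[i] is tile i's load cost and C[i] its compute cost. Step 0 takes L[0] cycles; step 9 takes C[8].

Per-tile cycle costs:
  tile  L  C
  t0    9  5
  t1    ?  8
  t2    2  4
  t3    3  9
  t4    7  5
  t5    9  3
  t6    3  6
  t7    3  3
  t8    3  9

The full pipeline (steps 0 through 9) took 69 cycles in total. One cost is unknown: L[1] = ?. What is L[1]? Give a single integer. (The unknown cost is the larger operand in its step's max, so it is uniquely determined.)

step 0 | dur = L[0]=9 = 9
step 1 | dur = max(L[1]=?, C[0]=5) = L[1]  (unknown; binding)
step 2 | dur = max(L[2]=2, C[1]=8) = 8
step 3 | dur = max(L[3]=3, C[2]=4) = 4
step 4 | dur = max(L[4]=7, C[3]=9) = 9
step 5 | dur = max(L[5]=9, C[4]=5) = 9
step 6 | dur = max(L[6]=3, C[5]=3) = 3
step 7 | dur = max(L[7]=3, C[6]=6) = 6
step 8 | dur = max(L[8]=3, C[7]=3) = 3
step 9 | dur = C[8]=9 = 9
sum of known step durations = 60
dur[1] = total - known = 69 - 60 = 9
L[1] is the binding max in step 1, so L[1] = dur[1] = 9

L[1] = 9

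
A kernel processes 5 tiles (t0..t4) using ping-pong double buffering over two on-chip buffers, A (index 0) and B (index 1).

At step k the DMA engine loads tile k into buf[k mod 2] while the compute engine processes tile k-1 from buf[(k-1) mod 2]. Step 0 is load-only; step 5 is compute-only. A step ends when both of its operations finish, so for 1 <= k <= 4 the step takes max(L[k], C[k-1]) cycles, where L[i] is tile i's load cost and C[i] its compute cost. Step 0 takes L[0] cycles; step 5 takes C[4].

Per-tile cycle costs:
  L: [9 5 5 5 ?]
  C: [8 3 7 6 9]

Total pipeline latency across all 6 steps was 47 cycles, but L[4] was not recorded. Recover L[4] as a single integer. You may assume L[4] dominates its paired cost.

L[4] = 9

step 0: dur = L[0]=9 = 9
step 1: dur = max(L[1]=5, C[0]=8) = 8
step 2: dur = max(L[2]=5, C[1]=3) = 5
step 3: dur = max(L[3]=5, C[2]=7) = 7
step 4: dur = max(L[4]=?, C[3]=6) = L[4]  (unknown; binding)
step 5: dur = C[4]=9 = 9
sum of known step durations = 38
dur[4] = total - known = 47 - 38 = 9
L[4] is the binding max in step 4, so L[4] = dur[4] = 9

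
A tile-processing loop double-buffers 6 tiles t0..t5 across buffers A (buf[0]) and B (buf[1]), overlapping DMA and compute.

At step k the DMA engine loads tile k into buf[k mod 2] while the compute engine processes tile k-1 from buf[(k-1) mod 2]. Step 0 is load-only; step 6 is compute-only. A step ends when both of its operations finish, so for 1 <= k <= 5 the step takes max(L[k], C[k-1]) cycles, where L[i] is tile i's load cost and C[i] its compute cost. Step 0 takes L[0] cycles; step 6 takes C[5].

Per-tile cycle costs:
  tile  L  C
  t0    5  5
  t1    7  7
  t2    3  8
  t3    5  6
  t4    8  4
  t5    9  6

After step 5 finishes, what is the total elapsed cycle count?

step 0: L[0]=5 → dur=5, Σ=5 | A=load:t0 B=idle [load-only]
step 1: L[1]=7 C[0]=5 → dur=7, Σ=12 | A=compute:t0 B=load:t1 [load-bound]
step 2: L[2]=3 C[1]=7 → dur=7, Σ=19 | A=load:t2 B=compute:t1 [compute-bound]
step 3: L[3]=5 C[2]=8 → dur=8, Σ=27 | A=compute:t2 B=load:t3 [compute-bound]
step 4: L[4]=8 C[3]=6 → dur=8, Σ=35 | A=load:t4 B=compute:t3 [load-bound]
step 5: L[5]=9 C[4]=4 → dur=9, Σ=44 | A=compute:t4 B=load:t5 [load-bound]
step 6: C[5]=6 → dur=6, Σ=50 | A=idle B=compute:t5 [compute-only]

end_cycle[5] = 44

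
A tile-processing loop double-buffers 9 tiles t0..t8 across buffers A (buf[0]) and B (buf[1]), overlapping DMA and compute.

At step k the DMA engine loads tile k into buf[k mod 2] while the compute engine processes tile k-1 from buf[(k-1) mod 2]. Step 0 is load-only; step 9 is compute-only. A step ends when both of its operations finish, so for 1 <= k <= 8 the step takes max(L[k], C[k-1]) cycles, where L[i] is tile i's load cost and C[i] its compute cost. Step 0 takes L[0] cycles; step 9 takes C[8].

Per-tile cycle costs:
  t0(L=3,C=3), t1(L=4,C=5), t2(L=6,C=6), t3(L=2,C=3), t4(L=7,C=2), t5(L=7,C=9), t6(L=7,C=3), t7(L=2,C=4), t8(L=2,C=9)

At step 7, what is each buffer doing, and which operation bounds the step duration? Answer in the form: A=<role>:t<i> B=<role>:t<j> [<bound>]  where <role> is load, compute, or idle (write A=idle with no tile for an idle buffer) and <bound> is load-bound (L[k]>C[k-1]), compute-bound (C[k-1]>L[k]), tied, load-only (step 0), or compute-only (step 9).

[0] DMA t0→A (3c) ∥ CU idle ⇒ 3c, clock 3
[1] DMA t1→B (4c) ∥ CU A:t0 (3c) ⇒ 4c, clock 7
[2] DMA t2→A (6c) ∥ CU B:t1 (5c) ⇒ 6c, clock 13
[3] DMA t3→B (2c) ∥ CU A:t2 (6c) ⇒ 6c, clock 19
[4] DMA t4→A (7c) ∥ CU B:t3 (3c) ⇒ 7c, clock 26
[5] DMA t5→B (7c) ∥ CU A:t4 (2c) ⇒ 7c, clock 33
[6] DMA t6→A (7c) ∥ CU B:t5 (9c) ⇒ 9c, clock 42
[7] DMA t7→B (2c) ∥ CU A:t6 (3c) ⇒ 3c, clock 45
[8] DMA t8→A (2c) ∥ CU B:t7 (4c) ⇒ 4c, clock 49
[9] DMA idle ∥ CU A:t8 (9c) ⇒ 9c, clock 58

step 7: A=compute:t6 B=load:t7 [compute-bound]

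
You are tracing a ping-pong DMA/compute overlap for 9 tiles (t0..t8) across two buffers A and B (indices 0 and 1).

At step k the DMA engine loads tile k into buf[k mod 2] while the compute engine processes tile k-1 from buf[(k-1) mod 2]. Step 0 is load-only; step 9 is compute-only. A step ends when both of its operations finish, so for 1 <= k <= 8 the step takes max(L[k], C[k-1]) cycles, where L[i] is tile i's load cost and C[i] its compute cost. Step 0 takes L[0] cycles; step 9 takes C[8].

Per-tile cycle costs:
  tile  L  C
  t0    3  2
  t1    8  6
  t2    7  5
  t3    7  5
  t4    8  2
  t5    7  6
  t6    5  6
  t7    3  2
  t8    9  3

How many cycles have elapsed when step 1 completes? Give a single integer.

k=0 load=t0/3c comp=- wait=3 total=3
k=1 load=t1/8c comp=t0/2c wait=8 total=11
k=2 load=t2/7c comp=t1/6c wait=7 total=18
k=3 load=t3/7c comp=t2/5c wait=7 total=25
k=4 load=t4/8c comp=t3/5c wait=8 total=33
k=5 load=t5/7c comp=t4/2c wait=7 total=40
k=6 load=t6/5c comp=t5/6c wait=6 total=46
k=7 load=t7/3c comp=t6/6c wait=6 total=52
k=8 load=t8/9c comp=t7/2c wait=9 total=61
k=9 load=- comp=t8/3c wait=3 total=64

end_cycle[1] = 11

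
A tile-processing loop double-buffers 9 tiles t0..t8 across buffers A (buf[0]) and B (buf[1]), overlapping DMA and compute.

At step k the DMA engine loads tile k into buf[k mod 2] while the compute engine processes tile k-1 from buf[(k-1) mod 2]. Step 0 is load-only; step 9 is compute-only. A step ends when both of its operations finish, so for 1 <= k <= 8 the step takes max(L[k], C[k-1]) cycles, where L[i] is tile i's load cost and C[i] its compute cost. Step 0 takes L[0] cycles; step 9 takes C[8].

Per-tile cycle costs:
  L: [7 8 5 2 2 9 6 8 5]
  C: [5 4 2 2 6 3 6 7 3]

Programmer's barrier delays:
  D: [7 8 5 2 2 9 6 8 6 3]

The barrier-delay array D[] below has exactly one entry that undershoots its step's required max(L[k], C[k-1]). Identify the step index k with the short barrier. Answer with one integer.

k=0 barrier L[0]=7→7c, D[0]=7 ok
k=1 barrier max(L[1]=8,C[0]=5)→8c, D[1]=8 ok
k=2 barrier max(L[2]=5,C[1]=4)→5c, D[2]=5 ok
k=3 barrier max(L[3]=2,C[2]=2)→2c, D[3]=2 ok
k=4 barrier max(L[4]=2,C[3]=2)→2c, D[4]=2 ok
k=5 barrier max(L[5]=9,C[4]=6)→9c, D[5]=9 ok
k=6 barrier max(L[6]=6,C[5]=3)→6c, D[6]=6 ok
k=7 barrier max(L[7]=8,C[6]=6)→8c, D[7]=8 ok
k=8 barrier max(L[8]=5,C[7]=7)→7c, D[8]=6 SHORT
k=9 barrier C[8]=3→3c, D[9]=3 ok

hazard at step 8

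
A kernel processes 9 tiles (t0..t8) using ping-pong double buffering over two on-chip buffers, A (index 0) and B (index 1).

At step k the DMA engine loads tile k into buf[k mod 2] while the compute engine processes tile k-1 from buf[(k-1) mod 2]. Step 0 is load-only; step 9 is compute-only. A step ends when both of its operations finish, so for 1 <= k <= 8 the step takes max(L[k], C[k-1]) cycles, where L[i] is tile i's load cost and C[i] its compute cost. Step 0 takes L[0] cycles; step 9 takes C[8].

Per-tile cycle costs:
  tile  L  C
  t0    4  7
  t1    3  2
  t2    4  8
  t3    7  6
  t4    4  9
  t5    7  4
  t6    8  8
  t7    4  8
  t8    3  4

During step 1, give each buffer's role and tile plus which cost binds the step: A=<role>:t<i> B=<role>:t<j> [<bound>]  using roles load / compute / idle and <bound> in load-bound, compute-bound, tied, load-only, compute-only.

step 1: A=compute:t0 B=load:t1 [compute-bound]

  0. 4=4c; end=4; A:t0 B:-
  1. max(3,7)=7c; end=11; A:t0 B:t1
  2. max(4,2)=4c; end=15; A:t2 B:t1
  3. max(7,8)=8c; end=23; A:t2 B:t3
  4. max(4,6)=6c; end=29; A:t4 B:t3
  5. max(7,9)=9c; end=38; A:t4 B:t5
  6. max(8,4)=8c; end=46; A:t6 B:t5
  7. max(4,8)=8c; end=54; A:t6 B:t7
  8. max(3,8)=8c; end=62; A:t8 B:t7
  9. 4=4c; end=66; A:t8 B:t7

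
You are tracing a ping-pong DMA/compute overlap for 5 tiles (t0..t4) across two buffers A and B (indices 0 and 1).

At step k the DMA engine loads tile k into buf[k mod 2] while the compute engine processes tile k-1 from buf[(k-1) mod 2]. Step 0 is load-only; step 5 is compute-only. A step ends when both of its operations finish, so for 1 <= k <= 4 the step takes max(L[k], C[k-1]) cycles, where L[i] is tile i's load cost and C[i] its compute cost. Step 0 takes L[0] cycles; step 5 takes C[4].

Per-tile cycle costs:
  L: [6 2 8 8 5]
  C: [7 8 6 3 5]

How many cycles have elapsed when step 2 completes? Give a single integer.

end_cycle[2] = 21

  0. 6=6c; end=6; A:t0 B:-
  1. max(2,7)=7c; end=13; A:t0 B:t1
  2. max(8,8)=8c; end=21; A:t2 B:t1
  3. max(8,6)=8c; end=29; A:t2 B:t3
  4. max(5,3)=5c; end=34; A:t4 B:t3
  5. 5=5c; end=39; A:t4 B:t3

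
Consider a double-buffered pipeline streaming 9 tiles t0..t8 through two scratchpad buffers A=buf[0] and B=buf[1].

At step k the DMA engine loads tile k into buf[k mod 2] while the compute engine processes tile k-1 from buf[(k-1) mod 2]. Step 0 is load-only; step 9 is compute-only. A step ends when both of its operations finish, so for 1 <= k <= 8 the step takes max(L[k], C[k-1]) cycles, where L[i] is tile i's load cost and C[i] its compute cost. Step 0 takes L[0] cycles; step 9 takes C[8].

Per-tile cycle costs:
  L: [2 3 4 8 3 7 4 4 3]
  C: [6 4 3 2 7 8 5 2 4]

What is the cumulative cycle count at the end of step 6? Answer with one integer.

end_cycle[6] = 38

  0. 2=2c; end=2; A:t0 B:-
  1. max(3,6)=6c; end=8; A:t0 B:t1
  2. max(4,4)=4c; end=12; A:t2 B:t1
  3. max(8,3)=8c; end=20; A:t2 B:t3
  4. max(3,2)=3c; end=23; A:t4 B:t3
  5. max(7,7)=7c; end=30; A:t4 B:t5
  6. max(4,8)=8c; end=38; A:t6 B:t5
  7. max(4,5)=5c; end=43; A:t6 B:t7
  8. max(3,2)=3c; end=46; A:t8 B:t7
  9. 4=4c; end=50; A:t8 B:t7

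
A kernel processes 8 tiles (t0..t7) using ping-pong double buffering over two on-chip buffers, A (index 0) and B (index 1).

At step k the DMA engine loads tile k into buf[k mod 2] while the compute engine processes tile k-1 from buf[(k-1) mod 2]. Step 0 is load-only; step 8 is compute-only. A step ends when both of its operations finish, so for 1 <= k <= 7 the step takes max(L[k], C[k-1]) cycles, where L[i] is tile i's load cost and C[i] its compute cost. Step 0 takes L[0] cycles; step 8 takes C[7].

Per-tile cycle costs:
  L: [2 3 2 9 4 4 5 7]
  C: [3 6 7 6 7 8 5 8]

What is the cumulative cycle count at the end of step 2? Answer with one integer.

[0] DMA t0→A (2c) ∥ CU idle ⇒ 2c, clock 2
[1] DMA t1→B (3c) ∥ CU A:t0 (3c) ⇒ 3c, clock 5
[2] DMA t2→A (2c) ∥ CU B:t1 (6c) ⇒ 6c, clock 11
[3] DMA t3→B (9c) ∥ CU A:t2 (7c) ⇒ 9c, clock 20
[4] DMA t4→A (4c) ∥ CU B:t3 (6c) ⇒ 6c, clock 26
[5] DMA t5→B (4c) ∥ CU A:t4 (7c) ⇒ 7c, clock 33
[6] DMA t6→A (5c) ∥ CU B:t5 (8c) ⇒ 8c, clock 41
[7] DMA t7→B (7c) ∥ CU A:t6 (5c) ⇒ 7c, clock 48
[8] DMA idle ∥ CU B:t7 (8c) ⇒ 8c, clock 56

end_cycle[2] = 11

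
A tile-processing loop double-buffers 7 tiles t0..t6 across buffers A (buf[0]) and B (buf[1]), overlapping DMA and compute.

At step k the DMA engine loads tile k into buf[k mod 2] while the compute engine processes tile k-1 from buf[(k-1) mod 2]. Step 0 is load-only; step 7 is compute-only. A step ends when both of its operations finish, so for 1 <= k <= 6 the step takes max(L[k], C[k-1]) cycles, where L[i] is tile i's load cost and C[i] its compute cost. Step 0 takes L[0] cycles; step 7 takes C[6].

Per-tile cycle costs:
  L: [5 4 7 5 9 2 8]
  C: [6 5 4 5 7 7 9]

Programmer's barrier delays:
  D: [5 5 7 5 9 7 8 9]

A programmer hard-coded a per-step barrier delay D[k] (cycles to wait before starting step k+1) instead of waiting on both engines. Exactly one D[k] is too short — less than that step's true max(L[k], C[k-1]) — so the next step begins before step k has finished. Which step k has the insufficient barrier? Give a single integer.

hazard at step 1

k=0 barrier L[0]=5→5c, D[0]=5 ok
k=1 barrier max(L[1]=4,C[0]=6)→6c, D[1]=5 SHORT
k=2 barrier max(L[2]=7,C[1]=5)→7c, D[2]=7 ok
k=3 barrier max(L[3]=5,C[2]=4)→5c, D[3]=5 ok
k=4 barrier max(L[4]=9,C[3]=5)→9c, D[4]=9 ok
k=5 barrier max(L[5]=2,C[4]=7)→7c, D[5]=7 ok
k=6 barrier max(L[6]=8,C[5]=7)→8c, D[6]=8 ok
k=7 barrier C[6]=9→9c, D[7]=9 ok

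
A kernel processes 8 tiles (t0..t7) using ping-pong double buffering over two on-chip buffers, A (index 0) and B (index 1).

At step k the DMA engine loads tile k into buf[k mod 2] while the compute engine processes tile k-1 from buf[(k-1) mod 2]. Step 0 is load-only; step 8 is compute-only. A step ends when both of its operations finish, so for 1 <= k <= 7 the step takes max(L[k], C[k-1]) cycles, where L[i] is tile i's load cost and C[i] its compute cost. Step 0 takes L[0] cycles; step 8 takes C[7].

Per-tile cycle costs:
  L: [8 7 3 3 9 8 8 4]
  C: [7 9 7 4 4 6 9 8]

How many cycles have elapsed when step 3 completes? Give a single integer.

end_cycle[3] = 31

  0. 8=8c; end=8; A:t0 B:-
  1. max(7,7)=7c; end=15; A:t0 B:t1
  2. max(3,9)=9c; end=24; A:t2 B:t1
  3. max(3,7)=7c; end=31; A:t2 B:t3
  4. max(9,4)=9c; end=40; A:t4 B:t3
  5. max(8,4)=8c; end=48; A:t4 B:t5
  6. max(8,6)=8c; end=56; A:t6 B:t5
  7. max(4,9)=9c; end=65; A:t6 B:t7
  8. 8=8c; end=73; A:t6 B:t7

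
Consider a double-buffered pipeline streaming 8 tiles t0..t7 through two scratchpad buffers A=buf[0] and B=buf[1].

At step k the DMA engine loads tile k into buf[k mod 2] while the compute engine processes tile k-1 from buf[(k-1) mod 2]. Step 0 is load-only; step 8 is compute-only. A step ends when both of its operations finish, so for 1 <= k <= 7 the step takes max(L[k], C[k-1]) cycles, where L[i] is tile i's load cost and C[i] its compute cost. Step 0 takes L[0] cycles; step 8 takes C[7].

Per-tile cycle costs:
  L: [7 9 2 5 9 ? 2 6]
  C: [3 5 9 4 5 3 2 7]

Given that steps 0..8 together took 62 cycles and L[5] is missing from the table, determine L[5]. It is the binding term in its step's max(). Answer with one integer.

L[5] = 7

step 0 = dur = L[0]=7 = 7
step 1 = dur = max(L[1]=9, C[0]=3) = 9
step 2 = dur = max(L[2]=2, C[1]=5) = 5
step 3 = dur = max(L[3]=5, C[2]=9) = 9
step 4 = dur = max(L[4]=9, C[3]=4) = 9
step 5 = dur = max(L[5]=?, C[4]=5) = L[5]  (unknown; binding)
step 6 = dur = max(L[6]=2, C[5]=3) = 3
step 7 = dur = max(L[7]=6, C[6]=2) = 6
step 8 = dur = C[7]=7 = 7
sum of known step durations = 55
dur[5] = total - known = 62 - 55 = 7
L[5] is the binding max in step 5, so L[5] = dur[5] = 7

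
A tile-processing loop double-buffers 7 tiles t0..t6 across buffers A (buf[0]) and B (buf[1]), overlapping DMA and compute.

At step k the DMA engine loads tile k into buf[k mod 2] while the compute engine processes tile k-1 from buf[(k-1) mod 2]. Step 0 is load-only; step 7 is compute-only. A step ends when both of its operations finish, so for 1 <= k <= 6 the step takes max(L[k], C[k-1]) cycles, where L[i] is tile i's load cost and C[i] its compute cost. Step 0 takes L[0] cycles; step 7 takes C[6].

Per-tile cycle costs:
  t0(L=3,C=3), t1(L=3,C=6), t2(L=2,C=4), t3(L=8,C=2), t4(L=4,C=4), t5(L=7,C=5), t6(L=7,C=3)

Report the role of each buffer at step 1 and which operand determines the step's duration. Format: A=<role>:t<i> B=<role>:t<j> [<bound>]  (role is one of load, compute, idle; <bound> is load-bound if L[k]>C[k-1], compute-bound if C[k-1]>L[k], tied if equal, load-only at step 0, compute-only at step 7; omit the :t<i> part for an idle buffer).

k=0 load=t0/3c comp=- wait=3 total=3
k=1 load=t1/3c comp=t0/3c wait=3 total=6
k=2 load=t2/2c comp=t1/6c wait=6 total=12
k=3 load=t3/8c comp=t2/4c wait=8 total=20
k=4 load=t4/4c comp=t3/2c wait=4 total=24
k=5 load=t5/7c comp=t4/4c wait=7 total=31
k=6 load=t6/7c comp=t5/5c wait=7 total=38
k=7 load=- comp=t6/3c wait=3 total=41

step 1: A=compute:t0 B=load:t1 [tied]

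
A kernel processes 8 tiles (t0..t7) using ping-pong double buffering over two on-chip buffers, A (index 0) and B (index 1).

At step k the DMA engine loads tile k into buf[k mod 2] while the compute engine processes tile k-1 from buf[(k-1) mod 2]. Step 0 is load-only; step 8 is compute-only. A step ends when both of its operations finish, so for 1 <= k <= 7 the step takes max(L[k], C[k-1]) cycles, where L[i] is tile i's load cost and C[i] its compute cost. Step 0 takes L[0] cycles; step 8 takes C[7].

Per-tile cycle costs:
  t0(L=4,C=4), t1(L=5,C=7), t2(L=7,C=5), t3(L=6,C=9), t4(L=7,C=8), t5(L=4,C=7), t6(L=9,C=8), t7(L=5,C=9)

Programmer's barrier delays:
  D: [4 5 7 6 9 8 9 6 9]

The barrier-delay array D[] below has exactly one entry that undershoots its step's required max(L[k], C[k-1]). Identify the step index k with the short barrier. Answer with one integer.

[0] required=L[0]=4=4 vs D=4 ok
[1] required=max(L[1]=5,C[0]=4)=5 vs D=5 ok
[2] required=max(L[2]=7,C[1]=7)=7 vs D=7 ok
[3] required=max(L[3]=6,C[2]=5)=6 vs D=6 ok
[4] required=max(L[4]=7,C[3]=9)=9 vs D=9 ok
[5] required=max(L[5]=4,C[4]=8)=8 vs D=8 ok
[6] required=max(L[6]=9,C[5]=7)=9 vs D=9 ok
[7] required=max(L[7]=5,C[6]=8)=8 vs D=6 SHORT
[8] required=C[7]=9=9 vs D=9 ok

hazard at step 7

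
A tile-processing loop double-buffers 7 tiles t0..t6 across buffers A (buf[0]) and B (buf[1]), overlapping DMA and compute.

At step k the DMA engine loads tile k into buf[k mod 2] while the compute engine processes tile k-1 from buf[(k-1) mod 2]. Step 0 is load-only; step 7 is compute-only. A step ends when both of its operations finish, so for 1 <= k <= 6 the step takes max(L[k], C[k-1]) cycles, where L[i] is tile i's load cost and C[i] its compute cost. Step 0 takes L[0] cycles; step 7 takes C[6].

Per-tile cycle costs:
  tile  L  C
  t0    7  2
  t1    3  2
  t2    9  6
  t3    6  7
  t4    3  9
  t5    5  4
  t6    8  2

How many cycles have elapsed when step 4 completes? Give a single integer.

k=0 load=t0/7c comp=- wait=7 total=7
k=1 load=t1/3c comp=t0/2c wait=3 total=10
k=2 load=t2/9c comp=t1/2c wait=9 total=19
k=3 load=t3/6c comp=t2/6c wait=6 total=25
k=4 load=t4/3c comp=t3/7c wait=7 total=32
k=5 load=t5/5c comp=t4/9c wait=9 total=41
k=6 load=t6/8c comp=t5/4c wait=8 total=49
k=7 load=- comp=t6/2c wait=2 total=51

end_cycle[4] = 32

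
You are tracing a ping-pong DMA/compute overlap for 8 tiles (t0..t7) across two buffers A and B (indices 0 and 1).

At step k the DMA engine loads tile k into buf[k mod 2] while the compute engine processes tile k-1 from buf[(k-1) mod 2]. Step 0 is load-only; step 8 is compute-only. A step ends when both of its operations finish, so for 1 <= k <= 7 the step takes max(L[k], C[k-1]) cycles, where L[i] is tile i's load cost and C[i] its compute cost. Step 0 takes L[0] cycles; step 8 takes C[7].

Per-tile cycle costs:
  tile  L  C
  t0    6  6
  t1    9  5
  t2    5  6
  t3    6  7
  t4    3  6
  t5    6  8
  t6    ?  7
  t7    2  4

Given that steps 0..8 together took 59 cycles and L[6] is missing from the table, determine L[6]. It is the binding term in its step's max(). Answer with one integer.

step 0 | dur = L[0]=6 = 6
step 1 | dur = max(L[1]=9, C[0]=6) = 9
step 2 | dur = max(L[2]=5, C[1]=5) = 5
step 3 | dur = max(L[3]=6, C[2]=6) = 6
step 4 | dur = max(L[4]=3, C[3]=7) = 7
step 5 | dur = max(L[5]=6, C[4]=6) = 6
step 6 | dur = max(L[6]=?, C[5]=8) = L[6]  (unknown; binding)
step 7 | dur = max(L[7]=2, C[6]=7) = 7
step 8 | dur = C[7]=4 = 4
sum of known step durations = 50
dur[6] = total - known = 59 - 50 = 9
L[6] is the binding max in step 6, so L[6] = dur[6] = 9

L[6] = 9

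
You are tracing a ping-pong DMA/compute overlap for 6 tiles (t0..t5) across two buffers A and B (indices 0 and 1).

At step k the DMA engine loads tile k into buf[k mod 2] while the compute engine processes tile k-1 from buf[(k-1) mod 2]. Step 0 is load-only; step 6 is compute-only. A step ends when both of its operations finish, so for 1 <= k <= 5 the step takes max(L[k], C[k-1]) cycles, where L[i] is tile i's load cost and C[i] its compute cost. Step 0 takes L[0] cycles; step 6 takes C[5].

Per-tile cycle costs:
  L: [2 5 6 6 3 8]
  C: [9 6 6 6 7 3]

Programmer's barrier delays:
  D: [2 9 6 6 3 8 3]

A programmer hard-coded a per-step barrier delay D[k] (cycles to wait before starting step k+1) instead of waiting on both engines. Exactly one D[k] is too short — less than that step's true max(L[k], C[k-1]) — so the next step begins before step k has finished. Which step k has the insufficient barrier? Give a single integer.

hazard at step 4

k=0 barrier L[0]=2→2c, D[0]=2 ok
k=1 barrier max(L[1]=5,C[0]=9)→9c, D[1]=9 ok
k=2 barrier max(L[2]=6,C[1]=6)→6c, D[2]=6 ok
k=3 barrier max(L[3]=6,C[2]=6)→6c, D[3]=6 ok
k=4 barrier max(L[4]=3,C[3]=6)→6c, D[4]=3 SHORT
k=5 barrier max(L[5]=8,C[4]=7)→8c, D[5]=8 ok
k=6 barrier C[5]=3→3c, D[6]=3 ok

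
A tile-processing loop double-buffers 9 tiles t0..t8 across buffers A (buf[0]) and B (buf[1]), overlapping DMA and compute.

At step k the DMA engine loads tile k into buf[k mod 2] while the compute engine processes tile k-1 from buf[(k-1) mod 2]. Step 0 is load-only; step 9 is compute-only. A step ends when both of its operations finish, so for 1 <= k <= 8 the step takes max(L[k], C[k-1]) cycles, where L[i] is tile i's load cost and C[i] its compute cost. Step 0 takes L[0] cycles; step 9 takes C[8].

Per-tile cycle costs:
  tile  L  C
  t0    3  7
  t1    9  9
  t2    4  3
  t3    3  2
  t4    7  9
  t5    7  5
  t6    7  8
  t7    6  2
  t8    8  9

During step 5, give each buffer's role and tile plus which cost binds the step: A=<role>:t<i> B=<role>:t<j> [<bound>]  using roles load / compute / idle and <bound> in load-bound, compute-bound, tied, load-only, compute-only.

[0] DMA t0→A (3c) ∥ CU idle ⇒ 3c, clock 3
[1] DMA t1→B (9c) ∥ CU A:t0 (7c) ⇒ 9c, clock 12
[2] DMA t2→A (4c) ∥ CU B:t1 (9c) ⇒ 9c, clock 21
[3] DMA t3→B (3c) ∥ CU A:t2 (3c) ⇒ 3c, clock 24
[4] DMA t4→A (7c) ∥ CU B:t3 (2c) ⇒ 7c, clock 31
[5] DMA t5→B (7c) ∥ CU A:t4 (9c) ⇒ 9c, clock 40
[6] DMA t6→A (7c) ∥ CU B:t5 (5c) ⇒ 7c, clock 47
[7] DMA t7→B (6c) ∥ CU A:t6 (8c) ⇒ 8c, clock 55
[8] DMA t8→A (8c) ∥ CU B:t7 (2c) ⇒ 8c, clock 63
[9] DMA idle ∥ CU A:t8 (9c) ⇒ 9c, clock 72

step 5: A=compute:t4 B=load:t5 [compute-bound]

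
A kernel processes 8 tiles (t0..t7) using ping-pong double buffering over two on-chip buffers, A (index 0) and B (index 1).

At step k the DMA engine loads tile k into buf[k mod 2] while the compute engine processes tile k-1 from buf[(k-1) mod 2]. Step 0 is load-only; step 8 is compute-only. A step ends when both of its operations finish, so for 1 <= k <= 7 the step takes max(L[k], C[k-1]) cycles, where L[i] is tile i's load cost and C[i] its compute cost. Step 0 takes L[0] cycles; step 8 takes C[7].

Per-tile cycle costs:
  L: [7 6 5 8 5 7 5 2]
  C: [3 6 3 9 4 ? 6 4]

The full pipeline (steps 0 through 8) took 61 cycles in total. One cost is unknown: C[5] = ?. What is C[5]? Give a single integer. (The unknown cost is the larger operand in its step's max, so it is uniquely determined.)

C[5] = 8

step 0: dur = L[0]=7 = 7
step 1: dur = max(L[1]=6, C[0]=3) = 6
step 2: dur = max(L[2]=5, C[1]=6) = 6
step 3: dur = max(L[3]=8, C[2]=3) = 8
step 4: dur = max(L[4]=5, C[3]=9) = 9
step 5: dur = max(L[5]=7, C[4]=4) = 7
step 6: dur = max(L[6]=5, C[5]=?) = C[5]  (unknown; binding)
step 7: dur = max(L[7]=2, C[6]=6) = 6
step 8: dur = C[7]=4 = 4
sum of known step durations = 53
dur[6] = total - known = 61 - 53 = 8
C[5] is the binding max in step 6, so C[5] = dur[6] = 8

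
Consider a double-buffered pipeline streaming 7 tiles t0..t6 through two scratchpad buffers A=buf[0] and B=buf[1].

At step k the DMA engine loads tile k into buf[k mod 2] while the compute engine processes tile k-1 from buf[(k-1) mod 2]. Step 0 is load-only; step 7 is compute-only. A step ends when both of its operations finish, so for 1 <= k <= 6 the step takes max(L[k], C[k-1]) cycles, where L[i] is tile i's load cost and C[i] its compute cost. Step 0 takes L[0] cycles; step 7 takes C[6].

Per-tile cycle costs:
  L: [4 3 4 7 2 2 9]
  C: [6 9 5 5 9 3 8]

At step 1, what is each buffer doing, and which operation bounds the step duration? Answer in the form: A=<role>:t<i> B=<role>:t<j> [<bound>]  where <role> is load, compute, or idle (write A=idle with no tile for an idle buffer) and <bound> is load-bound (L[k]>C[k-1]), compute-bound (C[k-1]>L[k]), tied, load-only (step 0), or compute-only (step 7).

step 1: A=compute:t0 B=load:t1 [compute-bound]

[0] DMA t0→A (4c) ∥ CU idle ⇒ 4c, clock 4
[1] DMA t1→B (3c) ∥ CU A:t0 (6c) ⇒ 6c, clock 10
[2] DMA t2→A (4c) ∥ CU B:t1 (9c) ⇒ 9c, clock 19
[3] DMA t3→B (7c) ∥ CU A:t2 (5c) ⇒ 7c, clock 26
[4] DMA t4→A (2c) ∥ CU B:t3 (5c) ⇒ 5c, clock 31
[5] DMA t5→B (2c) ∥ CU A:t4 (9c) ⇒ 9c, clock 40
[6] DMA t6→A (9c) ∥ CU B:t5 (3c) ⇒ 9c, clock 49
[7] DMA idle ∥ CU A:t6 (8c) ⇒ 8c, clock 57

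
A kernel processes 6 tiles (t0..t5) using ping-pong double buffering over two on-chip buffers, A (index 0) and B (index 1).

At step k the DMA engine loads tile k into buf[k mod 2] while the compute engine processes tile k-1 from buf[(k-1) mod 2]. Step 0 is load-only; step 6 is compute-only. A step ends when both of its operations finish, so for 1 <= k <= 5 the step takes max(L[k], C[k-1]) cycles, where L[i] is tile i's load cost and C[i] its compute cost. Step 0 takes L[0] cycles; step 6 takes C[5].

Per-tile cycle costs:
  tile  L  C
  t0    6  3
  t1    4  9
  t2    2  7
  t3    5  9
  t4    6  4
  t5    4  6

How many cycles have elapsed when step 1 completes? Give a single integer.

end_cycle[1] = 10

[0] DMA t0→A (6c) ∥ CU idle ⇒ 6c, clock 6
[1] DMA t1→B (4c) ∥ CU A:t0 (3c) ⇒ 4c, clock 10
[2] DMA t2→A (2c) ∥ CU B:t1 (9c) ⇒ 9c, clock 19
[3] DMA t3→B (5c) ∥ CU A:t2 (7c) ⇒ 7c, clock 26
[4] DMA t4→A (6c) ∥ CU B:t3 (9c) ⇒ 9c, clock 35
[5] DMA t5→B (4c) ∥ CU A:t4 (4c) ⇒ 4c, clock 39
[6] DMA idle ∥ CU B:t5 (6c) ⇒ 6c, clock 45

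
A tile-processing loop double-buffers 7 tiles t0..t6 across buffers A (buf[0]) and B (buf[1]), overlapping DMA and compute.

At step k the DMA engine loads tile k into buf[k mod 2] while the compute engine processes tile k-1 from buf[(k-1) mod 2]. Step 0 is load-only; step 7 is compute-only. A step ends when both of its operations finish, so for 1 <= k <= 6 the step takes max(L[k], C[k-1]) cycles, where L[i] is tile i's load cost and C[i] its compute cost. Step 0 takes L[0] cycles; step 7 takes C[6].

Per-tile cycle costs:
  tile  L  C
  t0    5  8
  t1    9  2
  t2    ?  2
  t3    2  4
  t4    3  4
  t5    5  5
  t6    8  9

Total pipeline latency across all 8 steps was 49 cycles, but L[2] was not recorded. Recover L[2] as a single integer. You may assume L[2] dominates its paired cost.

step 0 = dur = L[0]=5 = 5
step 1 = dur = max(L[1]=9, C[0]=8) = 9
step 2 = dur = max(L[2]=?, C[1]=2) = L[2]  (unknown; binding)
step 3 = dur = max(L[3]=2, C[2]=2) = 2
step 4 = dur = max(L[4]=3, C[3]=4) = 4
step 5 = dur = max(L[5]=5, C[4]=4) = 5
step 6 = dur = max(L[6]=8, C[5]=5) = 8
step 7 = dur = C[6]=9 = 9
sum of known step durations = 42
dur[2] = total - known = 49 - 42 = 7
L[2] is the binding max in step 2, so L[2] = dur[2] = 7

L[2] = 7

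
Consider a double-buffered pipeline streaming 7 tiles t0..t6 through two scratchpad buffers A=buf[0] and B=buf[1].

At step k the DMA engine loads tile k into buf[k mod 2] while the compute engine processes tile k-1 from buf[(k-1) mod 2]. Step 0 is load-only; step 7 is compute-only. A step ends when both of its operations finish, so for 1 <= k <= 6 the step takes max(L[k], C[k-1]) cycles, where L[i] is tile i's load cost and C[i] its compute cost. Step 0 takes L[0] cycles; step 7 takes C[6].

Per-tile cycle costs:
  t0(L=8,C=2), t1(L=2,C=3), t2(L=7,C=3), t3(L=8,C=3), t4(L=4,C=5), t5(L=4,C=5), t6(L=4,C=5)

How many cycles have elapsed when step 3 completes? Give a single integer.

[0] DMA t0→A (8c) ∥ CU idle ⇒ 8c, clock 8
[1] DMA t1→B (2c) ∥ CU A:t0 (2c) ⇒ 2c, clock 10
[2] DMA t2→A (7c) ∥ CU B:t1 (3c) ⇒ 7c, clock 17
[3] DMA t3→B (8c) ∥ CU A:t2 (3c) ⇒ 8c, clock 25
[4] DMA t4→A (4c) ∥ CU B:t3 (3c) ⇒ 4c, clock 29
[5] DMA t5→B (4c) ∥ CU A:t4 (5c) ⇒ 5c, clock 34
[6] DMA t6→A (4c) ∥ CU B:t5 (5c) ⇒ 5c, clock 39
[7] DMA idle ∥ CU A:t6 (5c) ⇒ 5c, clock 44

end_cycle[3] = 25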